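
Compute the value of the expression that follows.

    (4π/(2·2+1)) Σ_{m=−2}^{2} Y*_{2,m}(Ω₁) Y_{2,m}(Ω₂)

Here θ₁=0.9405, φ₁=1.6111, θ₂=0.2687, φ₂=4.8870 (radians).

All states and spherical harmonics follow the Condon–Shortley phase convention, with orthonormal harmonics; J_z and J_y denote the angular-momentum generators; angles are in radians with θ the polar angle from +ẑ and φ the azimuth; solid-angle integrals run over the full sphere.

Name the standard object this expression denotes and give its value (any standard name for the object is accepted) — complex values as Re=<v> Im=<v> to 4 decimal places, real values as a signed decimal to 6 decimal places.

Legendre polynomial (addition theorem), -0.310217

This sum is the spherical-harmonic addition theorem: it equals the Legendre polynomial P_l(cos γ) of the angle γ between the two directions.
Term-by-term m-sum for l=2 (normalisation 4π/5 = 2.513274):
  term(m=-2) = 0.00662 - 0.00182j   from Y*(Ω₁)=-0.25127 - 0.02030j, Y(Ω₂)=-0.02558 + 0.00932j
  term(m=-1) = -0.07208 + 0.00974j   from Y*(Ω₁)=-0.01482 + 0.36754j, Y(Ω₂)=0.03435 + 0.19473j
  term(m=+0) = 0.00749 + 0.00000j   from Y*(Ω₁)=0.01328 + 0.00000j, Y(Ω₂)=0.56410 + 0.00000j
  term(m=+1) = -0.07208 - 0.00974j   from Y*(Ω₁)=0.01482 + 0.36754j, Y(Ω₂)=-0.03435 + 0.19473j
  term(m=+2) = 0.00662 + 0.00182j   from Y*(Ω₁)=-0.25127 + 0.02030j, Y(Ω₂)=-0.02558 - 0.00932j
Accumulated sum -0.12343 + 0.00000j; after 4π/(2l+1) scaling, -0.31022 + 0.00000j ⇒ P_2 = -0.310217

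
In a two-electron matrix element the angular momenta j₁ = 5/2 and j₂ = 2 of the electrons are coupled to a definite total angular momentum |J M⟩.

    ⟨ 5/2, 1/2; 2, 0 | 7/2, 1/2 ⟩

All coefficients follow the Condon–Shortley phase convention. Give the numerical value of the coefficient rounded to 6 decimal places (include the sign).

+0.195180

√[8·1!4!3!/9! · 3!2!2!2!4!3!] = √(768/35)
  +(−1)^0/∏(0,1,2,2,2,1)! = 1/8  (running 1/8)
  +(−1)^1/∏(1,0,1,1,3,2)! = -1/12  (running 1/24)
⟨..|..⟩ = √(768/35)·(1/24) = +0.195180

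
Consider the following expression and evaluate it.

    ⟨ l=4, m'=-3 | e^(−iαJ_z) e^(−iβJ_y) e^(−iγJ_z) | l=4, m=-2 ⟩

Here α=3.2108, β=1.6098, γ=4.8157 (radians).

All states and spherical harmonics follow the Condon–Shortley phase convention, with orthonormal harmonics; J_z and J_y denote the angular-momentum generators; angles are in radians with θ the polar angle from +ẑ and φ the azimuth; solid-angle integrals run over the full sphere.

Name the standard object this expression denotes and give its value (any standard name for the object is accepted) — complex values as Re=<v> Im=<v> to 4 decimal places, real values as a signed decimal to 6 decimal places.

Wigner D-matrix element, Re=-0.4259 Im=-0.1873

This is a Wigner D-matrix element — the rotation-matrix element ⟨l m'| R(α,β,γ) |l m⟩ in the angular-momentum basis.
D^4_{-3,-2}(3.2108,1.6098,4.8157) = e^{-i·-3·3.2108}·d^4_{-3,-2}(1.6098)·e^{-i·-2·4.8157}. Compute d first:
c=cos(1.609800/2)=0.693183, s=sin(1.609800/2)=0.720761; N=√[1·5040·2·720]=2693.993318
The bounds max(0,m−m')=1 and min(l+m,l−m')=2 give 2 terms
  k=1: (−1)^0·2693.9933/(720)·0.6932^7·0.7208^1 = +0.207392
  k=2: (−1)^1·2693.9933/(240)·0.6932^5·0.7208^3 = -0.672667
d^4_{-3,-2}(1.6098) = +0.207392 -0.672667 = -0.465275
Phases: e^{-i·(-3)·3.2108}=-0.978524-0.206134i, e^{-i·(-2)·4.8157}=-0.978730-0.205155i ⇒ D=-0.425922-0.187272i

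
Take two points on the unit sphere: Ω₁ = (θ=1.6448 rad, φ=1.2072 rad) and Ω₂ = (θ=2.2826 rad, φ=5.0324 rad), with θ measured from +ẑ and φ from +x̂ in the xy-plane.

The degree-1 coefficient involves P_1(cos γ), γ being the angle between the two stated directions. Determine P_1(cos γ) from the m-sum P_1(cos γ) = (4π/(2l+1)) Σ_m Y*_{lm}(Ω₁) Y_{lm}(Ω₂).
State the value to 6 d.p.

-0.537143

Expand P_1 via completeness: Σ_{m} conj(Y_{1,m}) at Ω₁ times Y_{1,m} at Ω₂ —
  [-1]  conj(Y_{1,-1})(Ω₁) = 0.12253 + 0.32202j ; Y_{1,-1}(Ω₂) = 0.08229 + 0.24832j ; Δ = -0.06988 + 0.05693j
  [+0]  conj(Y_{1,0})(Ω₁) = -0.03613 + 0.00000j ; Y_{1,0}(Ω₂) = -0.31916 + 0.00000j ; Δ = 0.01153 + 0.00000j
  [+1]  conj(Y_{1,1})(Ω₁) = -0.12253 + 0.32202j ; Y_{1,1}(Ω₂) = -0.08229 + 0.24832j ; Δ = -0.06988 - 0.05693j
Accumulated sum -0.12823 + 0.00000j; after 4π/(2l+1) scaling, -0.53714 + 0.00000j ⇒ P_1 = -0.537143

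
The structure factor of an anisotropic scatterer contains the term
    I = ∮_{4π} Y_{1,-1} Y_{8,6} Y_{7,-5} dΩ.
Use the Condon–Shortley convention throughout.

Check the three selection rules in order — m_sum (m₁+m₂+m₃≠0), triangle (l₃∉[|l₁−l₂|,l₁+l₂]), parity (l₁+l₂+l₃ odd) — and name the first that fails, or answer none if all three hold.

none

m₁+m₂+m₃ = -1 + 6 − 5 = 0  ✓
triangle: |1−8|=7 ≤ l₃=7 ≤ 1+8=9  ✓
parity: l₁+l₂+l₃ = 16 is even  ✓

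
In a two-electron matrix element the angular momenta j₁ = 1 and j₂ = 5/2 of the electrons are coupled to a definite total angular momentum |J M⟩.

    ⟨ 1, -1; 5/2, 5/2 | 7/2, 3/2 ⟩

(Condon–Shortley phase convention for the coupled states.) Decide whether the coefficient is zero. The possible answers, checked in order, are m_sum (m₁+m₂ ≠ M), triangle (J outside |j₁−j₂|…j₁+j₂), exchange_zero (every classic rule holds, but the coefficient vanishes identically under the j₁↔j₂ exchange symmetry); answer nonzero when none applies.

nonzero

m-sum: m₁+m₂ = -1+5/2 = 3/2, M = 3/2  ✓
triangle: |j₁−j₂| = 3/2 ≤ J = 7/2 ≤ j₁+j₂ = 7/2  ✓
exchange: j₁≠j₂ or m₁≠m₂ — the exchange symmetry imposes no constraint here
value check: CG = +√(1/21) = +0.218218 ≠ 0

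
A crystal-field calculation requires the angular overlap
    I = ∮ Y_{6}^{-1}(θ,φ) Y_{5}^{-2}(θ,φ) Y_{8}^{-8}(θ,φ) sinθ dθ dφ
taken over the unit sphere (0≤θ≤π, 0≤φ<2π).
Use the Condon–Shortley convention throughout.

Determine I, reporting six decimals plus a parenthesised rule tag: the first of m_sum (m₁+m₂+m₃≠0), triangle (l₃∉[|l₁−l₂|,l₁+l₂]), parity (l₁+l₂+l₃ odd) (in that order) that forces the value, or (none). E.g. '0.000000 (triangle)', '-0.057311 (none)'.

-1 − 2 − 8 = -11 ≠ 0: azimuthal integral kills it; I = 0

0.000000 (m_sum)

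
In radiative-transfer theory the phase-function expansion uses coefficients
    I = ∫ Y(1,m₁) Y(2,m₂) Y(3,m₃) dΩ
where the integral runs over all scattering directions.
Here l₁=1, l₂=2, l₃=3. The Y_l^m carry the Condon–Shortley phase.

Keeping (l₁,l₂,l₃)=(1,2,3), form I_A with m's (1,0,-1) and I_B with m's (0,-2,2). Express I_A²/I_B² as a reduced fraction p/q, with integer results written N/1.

6/5

l's match ⇒ only the (l;m) 3-j factors differ between A and B.
A: triangle coeff Δ(1,2,3) = 1/105; Σ_t [0,0]: t=0:+1/8 = 1/8; (3j)²=2/35 [(1 2 3; 1 0 -1)], sign=+1
B: triangle coeff Δ(1,2,3) = 1/105; Σ_t [0,0]: t=0:+1/24 = 1/24; (3j)²=1/21 [(1 2 3; 0 -2 2)], sign=-1
I_A²/I_B² = (2/35)/(1/21) = 6/5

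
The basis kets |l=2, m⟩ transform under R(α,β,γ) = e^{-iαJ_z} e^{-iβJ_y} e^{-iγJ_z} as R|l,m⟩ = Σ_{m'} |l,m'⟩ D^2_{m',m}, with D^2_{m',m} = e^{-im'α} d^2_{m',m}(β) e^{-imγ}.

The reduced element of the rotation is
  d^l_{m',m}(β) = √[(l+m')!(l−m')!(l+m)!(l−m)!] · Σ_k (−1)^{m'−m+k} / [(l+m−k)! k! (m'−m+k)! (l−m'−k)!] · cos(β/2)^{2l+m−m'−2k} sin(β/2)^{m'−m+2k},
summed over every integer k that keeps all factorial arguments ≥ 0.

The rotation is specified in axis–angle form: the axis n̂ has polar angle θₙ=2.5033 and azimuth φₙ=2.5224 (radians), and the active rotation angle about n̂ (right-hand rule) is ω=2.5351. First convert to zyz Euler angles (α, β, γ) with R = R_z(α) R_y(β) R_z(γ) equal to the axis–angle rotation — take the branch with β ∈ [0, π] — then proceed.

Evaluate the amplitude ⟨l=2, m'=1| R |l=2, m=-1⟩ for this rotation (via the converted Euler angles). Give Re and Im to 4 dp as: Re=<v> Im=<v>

Re=-0.1801 Im=-0.5216

Axis–angle → zyz. n̂ = (sinθₙcosφₙ, sinθₙsinφₙ, cosθₙ) = (-0.485209, +0.345804, -0.803114), ω = 2.5351.
R = I cosω + sinω [n̂]ₓ + (1−cosω) n̂n̂ᵀ gives
  R = [-0.392785, +0.152117, +0.906962; -0.763416, -0.603819, -0.229345; +0.512753, -0.782473, +0.353300]
β = atan2(√(R₁₃²+R₂₃²), R₃₃) = 1.209700; α = atan2(R₂₃, R₁₃) mod 2π = 6.035505; γ = atan2(R₃₂, −R₃₁) mod 2π = 4.132298
First d^2_{1,-1}(β=1.2097), then the phase factors e^{-i(1)α} and e^{-i(-1)γ}:
Half-angle: c=0.822587, s=0.568639. N=√(6·1·1·6)=6.000000
k∈{0,1} keeps every argument non-negative
  k=0: (−1)^2·6.0000/(2)·0.8226^2·0.5686^2 = +0.656385
  k=1: (−1)^3·6.0000/(6)·0.8226^0·0.5686^4 = -0.104555
d^2_{1,-1}(1.2097) = +0.656385 -0.104555 = +0.551829
D = (+0.969484+0.245155i)·(+0.551829)·(-0.548100-0.836413i) = -0.180075-0.521621i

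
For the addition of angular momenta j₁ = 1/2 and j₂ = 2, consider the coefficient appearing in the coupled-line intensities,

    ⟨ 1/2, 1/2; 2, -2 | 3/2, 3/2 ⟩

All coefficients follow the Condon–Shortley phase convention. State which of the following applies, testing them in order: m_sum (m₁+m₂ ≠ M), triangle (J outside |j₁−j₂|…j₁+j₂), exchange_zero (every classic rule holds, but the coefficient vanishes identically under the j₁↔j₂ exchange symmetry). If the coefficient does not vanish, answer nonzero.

m_sum

m-sum: m₁+m₂ = 1/2+(-2) = -3/2, M = 3/2  ✗ ⇒ coefficient is 0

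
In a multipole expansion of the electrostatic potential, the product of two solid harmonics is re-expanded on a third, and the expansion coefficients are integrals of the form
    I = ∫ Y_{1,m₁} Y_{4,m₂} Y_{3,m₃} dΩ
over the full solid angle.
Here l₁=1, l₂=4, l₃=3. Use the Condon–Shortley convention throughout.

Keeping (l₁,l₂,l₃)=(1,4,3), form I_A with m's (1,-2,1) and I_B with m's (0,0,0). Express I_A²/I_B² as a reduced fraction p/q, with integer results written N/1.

Shared (l₁,l₂,l₃)=(1,4,3): N and (l;000)² cancel in I_A²/I_B².
A: Δ = 2!·0!·6!/9! = 1/252; Racah Σ t=0..0: t=0:+1/96 = 1/96; ⇒ 3j(1 4 3; 1 -2 1)² = 5/84, sgn +1
B: Δ = 2!·0!·6!/9! = 1/252; Racah Σ t=1..1: t=1:−1/36 = -1/36; ⇒ 3j(1 4 3; 0 0 0)² = 4/63, sgn +1
I_A²/I_B² = (5/84)/(4/63) = 15/16

15/16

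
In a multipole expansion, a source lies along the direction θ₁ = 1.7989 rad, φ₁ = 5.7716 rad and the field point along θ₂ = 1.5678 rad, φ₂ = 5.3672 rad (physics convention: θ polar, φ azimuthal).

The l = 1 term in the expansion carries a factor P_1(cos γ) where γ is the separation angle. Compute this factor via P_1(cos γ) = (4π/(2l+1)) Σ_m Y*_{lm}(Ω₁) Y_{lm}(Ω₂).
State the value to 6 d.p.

0.894843

Expand P_1 via completeness: Σ_{m} conj(Y_{1,m}) at Ω₁ times Y_{1,m} at Ω₂ —
  term(m=-1) = +0.106895+0.045750i   from Y*(Ω₁)=+0.293457-0.164759i, Y(Ω₂)=+0.210408+0.274032i
  term(m=+0) = -0.000162-0.000000i   from Y*(Ω₁)=-0.110488-0.000000i, Y(Ω₂)=+0.001464+0.000000i
  term(m=+1) = +0.106895-0.045750i   from Y*(Ω₁)=-0.293457-0.164759i, Y(Ω₂)=-0.210408+0.274032i
Accumulated sum +0.213628+0.000000i; after 4π/(2l+1) scaling, +0.894843+0.000000i ⇒ P_1 = 0.894843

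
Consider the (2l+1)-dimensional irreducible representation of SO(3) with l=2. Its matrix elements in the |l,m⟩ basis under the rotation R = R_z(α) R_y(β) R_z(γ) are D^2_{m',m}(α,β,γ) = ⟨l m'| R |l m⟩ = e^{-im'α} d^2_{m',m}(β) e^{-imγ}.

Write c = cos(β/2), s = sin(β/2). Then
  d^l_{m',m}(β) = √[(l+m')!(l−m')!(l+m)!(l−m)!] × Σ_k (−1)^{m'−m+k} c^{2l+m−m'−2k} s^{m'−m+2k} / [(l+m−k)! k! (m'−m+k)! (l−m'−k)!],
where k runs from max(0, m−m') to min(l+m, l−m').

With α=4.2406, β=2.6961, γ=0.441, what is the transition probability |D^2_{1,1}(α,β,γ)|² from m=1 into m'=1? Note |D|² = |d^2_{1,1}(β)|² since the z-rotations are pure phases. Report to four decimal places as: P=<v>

First d^2_{1,1}(β=2.6961), then the phase factors e^{-i(1)α} and e^{-i(1)γ}:
With c≡cos(β/2)=0.220909 and s≡sin(β/2)=0.975294, N=[6·1·6·1]^{1/2}=6.000000
Admissible k: 0..1 (factorial args all ≥0)
  k=0: (−1)^0·6.0000/(6)·0.2209^4·0.9753^0 = +0.002382
  k=1: (−1)^1·6.0000/(2)·0.2209^2·0.9753^2 = -0.139258
d^2_{1,1}(2.6961) = +0.002382 -0.139258 = -0.136876
|D^2_{1,1}|² = |d^2_{1,1}(β)|² = (-0.136876)² = 0.018735 (the z-rotation phases have unit modulus)

P=0.0187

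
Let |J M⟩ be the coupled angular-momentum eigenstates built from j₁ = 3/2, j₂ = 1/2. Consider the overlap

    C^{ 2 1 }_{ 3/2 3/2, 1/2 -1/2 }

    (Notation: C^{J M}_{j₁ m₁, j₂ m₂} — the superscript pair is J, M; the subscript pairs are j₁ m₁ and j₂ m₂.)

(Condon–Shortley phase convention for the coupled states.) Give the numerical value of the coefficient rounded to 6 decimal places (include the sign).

+√(1/4) = +0.500000

triangle: 0!×3!×1!/5! = 6/120
(j±m)!: 3!×0!×0!×1!×3!×1! = 36
prefactor² = (2J+1)×Δ×N² = 9
  k=0: +1/(0!×0!×0!×0!×3!×1!) = 1/6
Σ = 1/6  ⇒  CG² = 9×(1/6)² = 1/4
CG = +√(1/4) = +0.500000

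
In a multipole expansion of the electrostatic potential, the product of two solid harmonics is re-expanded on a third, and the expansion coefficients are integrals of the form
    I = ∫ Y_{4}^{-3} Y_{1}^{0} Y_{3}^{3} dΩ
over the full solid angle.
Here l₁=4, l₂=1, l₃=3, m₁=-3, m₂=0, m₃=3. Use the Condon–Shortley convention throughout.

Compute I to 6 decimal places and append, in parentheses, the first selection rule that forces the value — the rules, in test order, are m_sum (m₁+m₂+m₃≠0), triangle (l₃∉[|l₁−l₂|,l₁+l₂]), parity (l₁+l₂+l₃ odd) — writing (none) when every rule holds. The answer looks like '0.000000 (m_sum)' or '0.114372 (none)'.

-0.162868 (none)

Rules hold: Σm=0, L=8 even, 3≤3≤5.
N = 9·3·7 = 189
Δ = 2!·6!·0!/9! = 1/252
Racah Σ t=1..1: t=1:−1/36 = -1/36
⇒ 3j(4 1 3; 0 0 0)² = 4/63, sgn +1
Racah Σ t=1..1: t=1:−1/720 = -1/720
⇒ 3j(4 1 3; -3 0 3)² = 1/36, sgn -1
4πI² = N·(3j₀)²·(3jₘ)² = 1/3
I = -1·√(0.333333/4π) = -0.16286750
No selection rule forces the value: the integral is nonzero (none).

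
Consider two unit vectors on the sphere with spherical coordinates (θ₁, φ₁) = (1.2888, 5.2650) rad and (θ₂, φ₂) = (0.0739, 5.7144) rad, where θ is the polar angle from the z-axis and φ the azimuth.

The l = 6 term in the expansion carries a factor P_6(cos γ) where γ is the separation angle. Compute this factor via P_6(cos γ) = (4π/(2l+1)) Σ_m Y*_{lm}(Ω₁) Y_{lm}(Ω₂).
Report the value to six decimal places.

Expand P_6 via completeness: Σ_{m} conj(Y_{6,m}) at Ω₁ times Y_{6,m} at Ω₂ —
  m=-6: Y*=(0.373593, 0.065698)  Y=(-0.000000, -0.000000)  product (-0.000000, -0.000000)
  m=-5: Y*=(0.140690, 0.353744)  Y=(-0.000004, 0.000001)  product (-0.000001, -0.000001)
  m=-4: Y*=(0.026863, -0.036107)  Y=(-0.000068, 0.000080)  product (0.000001, 0.000005)
  m=-3: Y*=(0.343745, 0.029994)  Y=(-0.000281, 0.002057)  product (-0.000158, 0.000699)
  m=-2: Y*=(0.026435, 0.052617)  Y=(0.011731, 0.025363)  product (-0.001024, 0.001288)
  m=-1: Y*=(0.166163, -0.269437)  Y=(0.199476, 0.127516)  product (0.067503, -0.032558)
  m=+0: Y*=(0.085768, -0.000000)  Y=(0.959601, 0.000000)  product (0.082303, 0.000000)
  m=+1: Y*=(-0.166163, -0.269437)  Y=(-0.199476, 0.127516)  product (0.067503, 0.032558)
  m=+2: Y*=(0.026435, -0.052617)  Y=(0.011731, -0.025363)  product (-0.001024, -0.001288)
  m=+3: Y*=(-0.343745, 0.029994)  Y=(0.000281, 0.002057)  product (-0.000158, -0.000699)
  m=+4: Y*=(0.026863, 0.036107)  Y=(-0.000068, -0.000080)  product (0.000001, -0.000005)
  m=+5: Y*=(-0.140690, 0.353744)  Y=(0.000004, 0.000001)  product (-0.000001, 0.000001)
  m=+6: Y*=(0.373593, -0.065698)  Y=(-0.000000, 0.000000)  product (-0.000000, 0.000000)
Accumulated sum (0.214945, 0.000000); after 4π/(2l+1) scaling, (0.207775, 0.000000) ⇒ P_6 = 0.207775

0.207775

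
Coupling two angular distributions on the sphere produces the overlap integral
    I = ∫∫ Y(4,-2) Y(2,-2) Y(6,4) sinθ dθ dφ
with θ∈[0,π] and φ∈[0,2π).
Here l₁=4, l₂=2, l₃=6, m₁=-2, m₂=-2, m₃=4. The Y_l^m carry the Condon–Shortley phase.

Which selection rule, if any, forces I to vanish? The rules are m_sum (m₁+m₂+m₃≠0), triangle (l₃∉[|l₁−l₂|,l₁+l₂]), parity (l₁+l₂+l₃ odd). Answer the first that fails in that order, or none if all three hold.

none

m₁+m₂+m₃ = -2 − 2 + 4 = 0  ✓
triangle: |4−2|=2 ≤ l₃=6 ≤ 4+2=6  ✓
parity: l₁+l₂+l₃ = 12 is even  ✓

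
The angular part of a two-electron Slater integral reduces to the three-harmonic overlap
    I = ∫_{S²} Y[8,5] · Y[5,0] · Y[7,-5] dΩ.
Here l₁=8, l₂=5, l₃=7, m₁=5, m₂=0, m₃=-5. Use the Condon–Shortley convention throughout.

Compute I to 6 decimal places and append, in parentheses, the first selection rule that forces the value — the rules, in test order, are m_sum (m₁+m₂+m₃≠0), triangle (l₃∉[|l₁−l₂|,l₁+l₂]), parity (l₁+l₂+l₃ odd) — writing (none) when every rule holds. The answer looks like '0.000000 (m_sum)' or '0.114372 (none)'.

0.111101 (none)

Rules hold: Σm=0, L=20 even, 3≤7≤13.
N = 17·11·15 = 2805
Δ = 6!·10!·4!/21! = 1/814773960
Racah Σ t=1..5: t=1:−1/87091200 t=2:+1/4976640 t=3:−1/2073600 t=4:+1/4976640 t=5:−1/87091200 = -1/9676800
⇒ 3j(8 5 7; 0 0 0)² = 360/46189, sgn +1
Racah Σ t=1..3: t=1:−1/232243200 t=2:+1/104509440 t=3:−1/522547200 = 1/298598400
⇒ 3j(8 5 7; 5 0 -5)² = 55/7752, sgn +1
4πI² = N·(3j₀)²·(3jₘ)² = 12375/79781
I = +1·√(0.155112/4π) = 0.11110099
No selection rule forces the value: the integral is nonzero (none).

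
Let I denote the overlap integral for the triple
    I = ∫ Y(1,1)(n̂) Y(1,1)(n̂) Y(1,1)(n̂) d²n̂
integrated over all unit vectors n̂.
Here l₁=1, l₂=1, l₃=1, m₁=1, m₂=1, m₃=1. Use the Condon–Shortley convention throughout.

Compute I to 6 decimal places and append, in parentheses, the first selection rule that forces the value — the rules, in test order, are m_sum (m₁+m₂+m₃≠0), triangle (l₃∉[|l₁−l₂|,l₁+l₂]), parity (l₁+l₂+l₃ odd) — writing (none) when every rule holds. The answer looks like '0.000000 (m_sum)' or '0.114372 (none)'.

0.000000 (m_sum)

1 + 1 + 1 = 3 ≠ 0: azimuthal integral kills it; I = 0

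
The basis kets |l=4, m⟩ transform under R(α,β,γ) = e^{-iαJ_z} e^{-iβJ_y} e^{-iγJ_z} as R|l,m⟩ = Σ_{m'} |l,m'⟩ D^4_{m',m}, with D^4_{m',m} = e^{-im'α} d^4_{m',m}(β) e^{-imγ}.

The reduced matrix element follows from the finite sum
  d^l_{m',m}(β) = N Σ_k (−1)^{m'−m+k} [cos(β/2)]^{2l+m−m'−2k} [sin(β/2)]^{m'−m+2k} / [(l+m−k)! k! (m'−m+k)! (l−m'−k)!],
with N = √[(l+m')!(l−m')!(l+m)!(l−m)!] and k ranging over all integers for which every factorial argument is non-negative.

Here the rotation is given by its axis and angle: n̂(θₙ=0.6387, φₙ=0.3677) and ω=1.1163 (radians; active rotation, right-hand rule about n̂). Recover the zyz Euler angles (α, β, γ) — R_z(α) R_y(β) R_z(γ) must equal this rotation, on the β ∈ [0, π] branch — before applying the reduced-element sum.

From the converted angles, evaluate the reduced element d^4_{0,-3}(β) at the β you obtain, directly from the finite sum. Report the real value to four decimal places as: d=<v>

d=-0.2547

Axis–angle → zyz. n̂ = (sinθₙcosφₙ, sinθₙsinφₙ, cosθₙ) = (+0.556303, +0.214299, +0.802871), ω = 1.1163.
R = I cosω + sinω [n̂]ₓ + (1−cosω) n̂n̂ᵀ gives
  R = [+0.612621, -0.654487, +0.443104; +0.788244, +0.464773, -0.403308; +0.058017, +0.596350, +0.800626]
β = atan2(√(R₁₃²+R₂₃²), R₃₃) = 0.642458; α = atan2(R₂₃, R₁₃) mod 2π = 5.544771; γ = atan2(R₃₂, −R₃₁) mod 2π = 1.667778
d^4_{0,-3}(β=0.6425) via the finite sum:
With c≡cos(β/2)=0.948848 and s≡sin(β/2)=0.315733, N=[24·24·1·5040]^{1/2}=1703.830978
k∈{0,1} keeps every argument non-negative
  k=0: (−1)^3·1703.8310/(144)·0.9488^5·0.3157^3 = -0.286422
  k=1: (−1)^4·1703.8310/(144)·0.9488^3·0.3157^5 = +0.031714
d^4_{0,-3}(0.6425) = -0.286422 +0.031714 = -0.254708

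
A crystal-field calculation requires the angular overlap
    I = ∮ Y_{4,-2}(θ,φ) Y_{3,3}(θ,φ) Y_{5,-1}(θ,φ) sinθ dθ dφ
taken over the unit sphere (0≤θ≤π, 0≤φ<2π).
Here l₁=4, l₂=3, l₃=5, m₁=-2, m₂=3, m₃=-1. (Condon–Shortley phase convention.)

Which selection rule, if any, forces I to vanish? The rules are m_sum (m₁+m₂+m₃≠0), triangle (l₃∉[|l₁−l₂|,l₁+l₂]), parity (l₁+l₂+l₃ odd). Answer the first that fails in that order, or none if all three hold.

none

Σmᵢ = 0  ✓
l₃∈[|l₁−l₂|,l₁+l₂]=[1,7], have l₃=5  ✓
Σlᵢ = 12 ⇒ even  ✓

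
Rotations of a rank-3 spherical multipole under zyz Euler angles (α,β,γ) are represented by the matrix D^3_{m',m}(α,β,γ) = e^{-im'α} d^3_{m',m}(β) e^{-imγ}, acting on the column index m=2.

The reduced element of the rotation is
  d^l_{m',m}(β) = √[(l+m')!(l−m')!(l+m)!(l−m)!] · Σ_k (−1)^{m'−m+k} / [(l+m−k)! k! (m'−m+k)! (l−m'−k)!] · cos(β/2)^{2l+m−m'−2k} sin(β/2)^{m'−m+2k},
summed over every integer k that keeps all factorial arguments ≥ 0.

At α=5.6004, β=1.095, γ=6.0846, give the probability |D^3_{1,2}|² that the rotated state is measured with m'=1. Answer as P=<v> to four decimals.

Split into d^3_{1,2}(β=1.0950) × two z-phases.
c=cos(1.095000/2)=0.853829, s=sin(1.095000/2)=0.520554; N=√[24·2·120·1]=75.894664
k: max(0,(2)−(1))=1 … min(3+(2),3−(1))=2
  k=1: (−1)^0·75.8947/(24)·0.8538^5·0.5206^1 = +0.746998
  k=2: (−1)^1·75.8947/(12)·0.8538^3·0.5206^3 = -0.555316
d^3_{1,2}(1.0950) = +0.746998 -0.555316 = +0.191682
|D^3_{1,2}|² = |d^3_{1,2}(β)|² = (+0.191682)² = 0.036742 (the z-rotation phases have unit modulus)

P=0.0367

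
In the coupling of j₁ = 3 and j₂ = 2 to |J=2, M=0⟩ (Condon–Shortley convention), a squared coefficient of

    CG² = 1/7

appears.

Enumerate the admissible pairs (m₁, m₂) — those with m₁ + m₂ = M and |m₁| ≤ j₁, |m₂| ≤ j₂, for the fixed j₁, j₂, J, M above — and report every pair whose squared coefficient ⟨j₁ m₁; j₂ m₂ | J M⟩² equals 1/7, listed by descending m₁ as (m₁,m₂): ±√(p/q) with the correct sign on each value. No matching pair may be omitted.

Admissible pairs with m₁+m₂ = M = 0: (-2,2), (-1,1), (0,0), (1,-1), (2,-2)
  (m₁,m₂)=(2,-2): CG² = 5/14, CG = +√(5/14)
  (m₁,m₂)=(1,-1): CG² = 1/7, CG = −√(1/7)   ← matches the target
  (m₁,m₂)=(0,0): CG² = 0/1, CG = 0
  (m₁,m₂)=(-1,1): CG² = 1/7, CG = +√(1/7)   ← matches the target
  (m₁,m₂)=(-2,2): CG² = 5/14, CG = −√(5/14)
Pairs with CG² = 1/7: (1,-1): −√(1/7); (-1,1): +√(1/7)

(1,-1): −√(1/7); (-1,1): +√(1/7)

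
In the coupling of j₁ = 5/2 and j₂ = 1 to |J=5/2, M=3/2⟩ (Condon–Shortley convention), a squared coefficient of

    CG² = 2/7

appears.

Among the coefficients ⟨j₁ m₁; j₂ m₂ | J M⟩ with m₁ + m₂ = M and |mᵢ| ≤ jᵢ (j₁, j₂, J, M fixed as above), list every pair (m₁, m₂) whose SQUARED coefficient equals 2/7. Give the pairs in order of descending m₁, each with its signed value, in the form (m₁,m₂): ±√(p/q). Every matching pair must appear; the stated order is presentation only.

Admissible pairs with m₁+m₂ = M = 3/2: (1/2,1), (3/2,0), (5/2,-1)
  (m₁,m₂)=(5/2,-1): CG² = 2/7, CG = +√(2/7)   ← matches the target
  (m₁,m₂)=(3/2,0): CG² = 9/35, CG = +√(9/35)
  (m₁,m₂)=(1/2,1): CG² = 16/35, CG = −√(16/35)
Pairs with CG² = 2/7: (5/2,-1): +√(2/7)

(5/2,-1): +√(2/7)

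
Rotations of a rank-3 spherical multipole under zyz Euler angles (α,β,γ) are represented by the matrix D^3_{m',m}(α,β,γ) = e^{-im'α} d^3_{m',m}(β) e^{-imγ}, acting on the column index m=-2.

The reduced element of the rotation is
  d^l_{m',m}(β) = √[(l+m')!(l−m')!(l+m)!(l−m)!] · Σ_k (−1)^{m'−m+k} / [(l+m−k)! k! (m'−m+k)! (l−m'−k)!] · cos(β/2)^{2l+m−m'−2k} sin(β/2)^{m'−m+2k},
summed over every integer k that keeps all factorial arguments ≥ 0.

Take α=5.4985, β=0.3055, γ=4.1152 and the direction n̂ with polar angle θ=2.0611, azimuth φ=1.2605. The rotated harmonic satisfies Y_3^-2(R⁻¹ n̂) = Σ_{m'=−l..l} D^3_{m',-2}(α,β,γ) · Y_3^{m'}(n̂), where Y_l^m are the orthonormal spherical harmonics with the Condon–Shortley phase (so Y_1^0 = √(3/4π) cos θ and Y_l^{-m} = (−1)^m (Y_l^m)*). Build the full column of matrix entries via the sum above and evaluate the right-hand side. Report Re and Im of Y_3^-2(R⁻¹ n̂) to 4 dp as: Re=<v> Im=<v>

Need the full column D^3_{m',-2} for m'=−3..3 at α=5.4985, β=0.3055, γ=4.1152.
cos(β/2)=0.988356, sin(β/2)=0.152157
d^3_{-3,-2}: single k=1 term ⇒ +0.351507;  D = +0.322816-0.139095i
d^3_{-2,-2}: k∈[0..1] ⇒ +0.932141 -0.110460 = +0.821680;  D = +0.763721+0.303132i
d^3_{-1,-2}: k∈[0..1] ⇒ -0.453794 +0.021510 = -0.432284;  D = -0.171625-0.396755i
d^3_{0,-2}: k∈[0..1] ⇒ +0.121003 -0.002868 = +0.118135;  D = -0.043426+0.109864i
d^3_{1,-2}: k∈[0..1] ⇒ -0.021510 +0.000255 = -0.021255;  D = +0.019496-0.008467i
d^3_{2,-2}: k∈[0..1] ⇒ +0.002618 -0.000012 = +0.002606;  D = -0.002424-0.000954i
d^3_{3,-2}: single k=0 term ⇒ -0.000197;  D = +0.000079+0.000181i
Y_3^{m'}(θ=2.0611,φ=1.2605) and Σ D·Y over m':
  (+0.3228-0.1391i)·(-0.2298+0.1710i)  (+0.7637+0.3031i)·(+0.3047+0.2178i)  (-0.1716-0.3968i)·(+0.0095-0.0295i)  (-0.0434+0.1099i)·(+0.3324+0.0000i)  (+0.0195-0.0085i)·(-0.0095-0.0295i)  (-0.0024-0.0010i)·(+0.3047-0.2178i)  (+0.0001+0.0002i)·(+0.2298+0.1710i)
Y_3^-2(R⁻¹ n̂) = +0.087137+0.383500i

Re=0.0871 Im=0.3835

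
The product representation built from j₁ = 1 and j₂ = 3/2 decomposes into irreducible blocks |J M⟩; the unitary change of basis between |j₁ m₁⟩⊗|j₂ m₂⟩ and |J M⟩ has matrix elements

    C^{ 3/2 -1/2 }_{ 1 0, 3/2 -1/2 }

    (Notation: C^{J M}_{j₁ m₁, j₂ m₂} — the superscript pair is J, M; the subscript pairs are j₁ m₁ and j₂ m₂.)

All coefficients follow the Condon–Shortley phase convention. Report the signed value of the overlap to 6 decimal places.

+√(1/15) ≈ +0.258199

j₁+j₂−J=1  J+j₁−j₂=1  J−j₁+j₂=2  j₁+j₂+J+1=5
(j₁±m₁, j₂±m₂, J±M) = (1,1,1,2,1,2)
P² = 4/15
sum k=0..1:
  [0] +1/1 = 1
  [1] −1/2 = -1/2
S = 1/2
C² = P²·S² = 1/15 ; C = +0.258199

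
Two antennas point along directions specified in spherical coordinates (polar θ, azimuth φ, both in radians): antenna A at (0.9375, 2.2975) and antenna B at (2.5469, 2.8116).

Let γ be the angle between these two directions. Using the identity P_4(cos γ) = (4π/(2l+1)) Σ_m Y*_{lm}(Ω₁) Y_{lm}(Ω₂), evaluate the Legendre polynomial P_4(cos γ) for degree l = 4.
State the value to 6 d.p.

Term-by-term m-sum for l=4 (normalisation 4π/9 = 1.396263):
  m=-4: (-0.181710+0.043463i) × (+0.010822+0.042236i) = -0.003802-0.007204i  (running Σ = -0.003802-0.007204i)
  m=-3: (+0.318156+0.222041i) × (+0.100043+0.152426i) = -0.002015+0.070709i  (running Σ = -0.005818+0.063504i)
  m=-2: (-0.036955-0.313358i) × (+0.315449+0.244814i) = +0.065057-0.107895i  (running Σ = +0.059240-0.044391i)
  m=-1: (+0.082225-0.092492i) × (+0.374443+0.128253i) = +0.042651-0.024087i  (running Σ = +0.101891-0.068478i)
  m=0: (-0.339972-0.000000i) × (-0.117111+0.000000i) = +0.039815+0.000000i  (running Σ = +0.141705-0.068478i)
  m=1: (-0.082225-0.092492i) × (-0.374443+0.128253i) = +0.042651+0.024087i  (running Σ = +0.184356-0.044391i)
  m=2: (-0.036955+0.313358i) × (+0.315449-0.244814i) = +0.065057+0.107895i  (running Σ = +0.249413+0.063504i)
  m=3: (-0.318156+0.222041i) × (-0.100043+0.152426i) = -0.002015-0.070709i  (running Σ = +0.247398-0.007204i)
  m=4: (-0.181710-0.043463i) × (+0.010822-0.042236i) = -0.003802+0.007204i  (running Σ = +0.243596-0.000000i)
Total Σ_m = +0.243596-0.000000i. Multiply by 1.396263: +0.340124-0.000000i. P_4(cos γ) = 0.340124

0.340124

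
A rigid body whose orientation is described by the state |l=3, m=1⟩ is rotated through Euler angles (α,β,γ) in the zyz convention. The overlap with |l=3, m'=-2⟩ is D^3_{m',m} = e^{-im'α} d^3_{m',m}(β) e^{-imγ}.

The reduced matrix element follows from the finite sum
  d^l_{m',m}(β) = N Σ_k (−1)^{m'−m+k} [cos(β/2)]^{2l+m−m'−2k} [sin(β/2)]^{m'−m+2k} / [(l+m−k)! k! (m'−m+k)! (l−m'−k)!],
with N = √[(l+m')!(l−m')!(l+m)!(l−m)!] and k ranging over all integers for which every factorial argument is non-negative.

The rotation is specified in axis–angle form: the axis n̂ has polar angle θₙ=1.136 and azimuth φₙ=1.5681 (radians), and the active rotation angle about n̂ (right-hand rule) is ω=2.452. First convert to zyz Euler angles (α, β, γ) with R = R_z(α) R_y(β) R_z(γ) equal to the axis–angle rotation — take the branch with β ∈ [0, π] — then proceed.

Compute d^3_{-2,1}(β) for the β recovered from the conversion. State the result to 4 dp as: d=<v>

Axis–angle → zyz. n̂ = (sinθₙcosφₙ, sinθₙsinφₙ, cosθₙ) = (+0.002445, +0.906953, +0.421226), ω = 2.4520.
R = I cosω + sinω [n̂]ₓ + (1−cosω) n̂n̂ᵀ gives
  R = [-0.771495, -0.264064, +0.578849; +0.271922, +0.685669, +0.675215; -0.575199, +0.678327, -0.457185]
β = atan2(√(R₁₃²+R₂₃²), R₃₃) = 2.045624; α = atan2(R₂₃, R₁₃) mod 2π = 0.862091; γ = atan2(R₃₂, −R₃₁) mod 2π = 0.867483
d^3_{-2,1}(β=2.0456) via the finite sum:
With c≡cos(β/2)=0.520968 and s≡sin(β/2)=0.853576, N=[1·120·24·2]^{1/2}=75.894664
k: max(0,(1)−(-2))=3 … min(3+(1),3−(-2))=4
  k=3: (−1)^0·75.8947/(12)·0.5210^3·0.8536^3 = +0.556147
  k=4: (−1)^1·75.8947/(24)·0.5210^1·0.8536^5 = -0.746488
d^3_{-2,1}(2.0456) = +0.556147 -0.746488 = -0.190341

d=-0.1903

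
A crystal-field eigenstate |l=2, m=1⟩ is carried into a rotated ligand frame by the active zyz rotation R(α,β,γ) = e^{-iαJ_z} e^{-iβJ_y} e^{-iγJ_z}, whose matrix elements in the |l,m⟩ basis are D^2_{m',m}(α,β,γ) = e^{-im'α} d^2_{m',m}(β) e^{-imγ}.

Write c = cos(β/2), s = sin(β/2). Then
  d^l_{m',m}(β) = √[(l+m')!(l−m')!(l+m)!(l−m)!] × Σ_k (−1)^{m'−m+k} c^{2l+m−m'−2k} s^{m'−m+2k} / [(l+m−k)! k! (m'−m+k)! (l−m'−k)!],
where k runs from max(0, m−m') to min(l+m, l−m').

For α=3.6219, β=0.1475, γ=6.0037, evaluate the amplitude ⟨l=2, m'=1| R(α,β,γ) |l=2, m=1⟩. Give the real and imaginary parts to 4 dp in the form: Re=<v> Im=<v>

Re=-0.9534 Im=0.1941

First d^2_{1,1}(β=0.1475), then the phase factors e^{-i(1)α} and e^{-i(1)γ}:
c=cos(0.147500/2)=0.997282, s=sin(0.147500/2)=0.073683; N=√[6·1·6·1]=6.000000
k: max(0,(1)−(1))=0 … min(2+(1),2−(1))=1
  k=0: (−1)^0·6.0000/(6)·0.9973^4·0.0737^0 = +0.989171
  k=1: (−1)^1·6.0000/(2)·0.9973^2·0.0737^2 = -0.016199
d^2_{1,1}(0.1475) = +0.989171 -0.016199 = +0.972972
D = (-0.886853+0.462052i)·(+0.972972)·(+0.961198+0.275861i) = -0.953418+0.194083i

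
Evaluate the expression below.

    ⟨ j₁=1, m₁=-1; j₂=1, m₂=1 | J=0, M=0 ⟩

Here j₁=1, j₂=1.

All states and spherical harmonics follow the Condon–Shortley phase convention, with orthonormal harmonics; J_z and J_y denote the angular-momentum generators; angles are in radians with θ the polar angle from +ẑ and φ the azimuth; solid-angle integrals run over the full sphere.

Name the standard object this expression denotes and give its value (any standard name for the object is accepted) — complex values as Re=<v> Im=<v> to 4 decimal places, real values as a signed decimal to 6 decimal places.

Clebsch–Gordan coefficient, +√(1/3) ≈ +0.577350

This is a Clebsch–Gordan (vector-coupling) coefficient.
√[1·2!0!0!/3! · 0!2!2!0!0!0!] = √(4/3)
  +(−1)^2/∏(2,0,0,0,0,0)! = 1/2  (running 1/2)
⟨..|..⟩ = √(4/3)·(1/2) = +0.577350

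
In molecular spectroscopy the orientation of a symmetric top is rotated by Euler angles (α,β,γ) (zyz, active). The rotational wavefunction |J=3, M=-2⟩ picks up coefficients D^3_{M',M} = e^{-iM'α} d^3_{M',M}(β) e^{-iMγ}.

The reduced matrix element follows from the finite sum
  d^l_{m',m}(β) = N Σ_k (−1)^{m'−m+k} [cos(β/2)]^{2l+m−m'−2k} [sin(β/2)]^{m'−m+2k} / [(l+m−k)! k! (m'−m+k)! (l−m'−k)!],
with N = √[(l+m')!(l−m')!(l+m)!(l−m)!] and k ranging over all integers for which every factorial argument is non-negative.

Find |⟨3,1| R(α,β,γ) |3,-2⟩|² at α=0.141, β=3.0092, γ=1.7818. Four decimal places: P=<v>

P=0.0421

First d^3_{1,-2}(β=3.0092), then the phase factors e^{-i(1)α} and e^{-i(-2)γ}:
With c≡cos(β/2)=0.066148 and s≡sin(β/2)=0.997810, N=[24·2·1·120]^{1/2}=75.894664
The bounds max(0,m−m')=0 and min(l+m,l−m')=1 give 2 terms
  k=0: (−1)^3·75.8947/(12)·0.0661^3·0.9978^3 = -0.001819
  k=1: (−1)^4·75.8947/(24)·0.0661^1·0.9978^5 = +0.206898
d^3_{1,-2}(3.0092) = -0.001819 +0.206898 = +0.205079
|D^3_{1,-2}|² = |d^3_{1,-2}(β)|² = (+0.205079)² = 0.042057 (the z-rotation phases have unit modulus)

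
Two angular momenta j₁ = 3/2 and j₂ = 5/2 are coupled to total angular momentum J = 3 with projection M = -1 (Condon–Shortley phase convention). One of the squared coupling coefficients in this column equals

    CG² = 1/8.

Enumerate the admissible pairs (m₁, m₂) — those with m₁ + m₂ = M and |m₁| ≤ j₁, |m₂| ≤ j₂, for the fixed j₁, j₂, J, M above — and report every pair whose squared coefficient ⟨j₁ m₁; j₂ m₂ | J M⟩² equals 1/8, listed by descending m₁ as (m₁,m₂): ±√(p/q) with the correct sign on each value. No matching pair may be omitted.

Admissible pairs with m₁+m₂ = M = -1: (-3/2,1/2), (-1/2,-1/2), (1/2,-3/2), (3/2,-5/2)
  (m₁,m₂)=(3/2,-5/2): CG² = 1/8, CG = +√(1/8)   ← matches the target
  (m₁,m₂)=(1/2,-3/2): CG² = 49/120, CG = +√(49/120)
  (m₁,m₂)=(-1/2,-1/2): CG² = 1/60, CG = −√(1/60)
  (m₁,m₂)=(-3/2,1/2): CG² = 9/20, CG = −√(9/20)
Pairs with CG² = 1/8: (3/2,-5/2): +√(1/8)

(3/2,-5/2): +√(1/8)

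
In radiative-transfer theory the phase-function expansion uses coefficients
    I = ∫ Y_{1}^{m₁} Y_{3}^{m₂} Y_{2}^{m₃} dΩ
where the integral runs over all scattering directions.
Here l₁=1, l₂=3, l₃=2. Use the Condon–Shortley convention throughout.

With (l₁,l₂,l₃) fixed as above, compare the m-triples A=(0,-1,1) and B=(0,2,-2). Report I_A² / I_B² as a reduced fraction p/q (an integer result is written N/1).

8/5

Shared (l₁,l₂,l₃)=(1,3,2): N and (l;000)² cancel in I_A²/I_B².
A: Δ = 2!·0!·4!/7! = 1/105; Racah Σ t=1..1: t=1:−1/6 = -1/6; ⇒ 3j(1 3 2; 0 -1 1)² = 8/105, sgn +1
B: Δ = 2!·0!·4!/7! = 1/105; Racah Σ t=1..1: t=1:−1/24 = -1/24; ⇒ 3j(1 3 2; 0 2 -2)² = 1/21, sgn -1
I_A²/I_B² = (8/105)/(1/21) = 8/5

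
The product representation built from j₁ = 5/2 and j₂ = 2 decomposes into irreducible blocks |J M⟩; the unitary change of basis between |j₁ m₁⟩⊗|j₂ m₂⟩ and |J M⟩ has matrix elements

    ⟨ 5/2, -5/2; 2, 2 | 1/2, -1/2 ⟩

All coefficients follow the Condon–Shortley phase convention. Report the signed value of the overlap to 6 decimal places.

√[2·4!1!0!/6! · 0!5!4!0!0!1!] = √(192)
  +(−1)^4/∏(4,0,1,0,0,0)! = 1/24  (running 1/24)
⟨..|..⟩ = √(192)·(1/24) = +0.577350

+0.577350  (= +√(1/3))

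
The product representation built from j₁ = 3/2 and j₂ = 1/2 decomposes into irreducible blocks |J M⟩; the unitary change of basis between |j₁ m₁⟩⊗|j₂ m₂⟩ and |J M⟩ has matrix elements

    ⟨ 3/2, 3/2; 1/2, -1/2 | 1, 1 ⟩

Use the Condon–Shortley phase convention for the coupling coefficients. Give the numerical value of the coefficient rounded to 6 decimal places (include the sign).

+√(3/4) ≈ +0.866025

triangle: 1!*2!*0!/4! = 2/24
(j±m)!: 3!*0!*0!*1!*2!*0! = 12
prefactor² = (2J+1)*Δ*N² = 3
  k=0: +1/(0!*1!*0!*0!*2!*0!) = 1/2
Σ = 1/2  ⇒  CG² = 3*(1/2)² = 3/4
CG = +√(3/4) = +0.866025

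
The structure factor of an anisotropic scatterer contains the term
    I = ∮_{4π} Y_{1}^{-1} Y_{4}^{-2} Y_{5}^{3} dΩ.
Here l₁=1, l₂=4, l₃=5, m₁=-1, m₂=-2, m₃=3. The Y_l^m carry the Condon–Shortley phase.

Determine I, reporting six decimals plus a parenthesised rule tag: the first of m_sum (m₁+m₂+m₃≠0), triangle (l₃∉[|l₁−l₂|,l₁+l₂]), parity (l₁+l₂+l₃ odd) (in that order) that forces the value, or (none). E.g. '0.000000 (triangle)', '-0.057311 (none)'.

Checks pass: Σm=0; 10 even; l₃=5∈[3,5].
(2·1+1)(2·4+1)(2·5+1) = 297
Δ: 0! 2! 8! / 11! → 1/495
sum: t=0:+1/576 = 1/576
3j²(1 4 5; 0 0 0) = Δ·Π!·Σ² = 5/99  (sign -1)
sum: t=0:+1/2880 = 1/2880
3j²(1 4 5; -1 -2 3) = Δ·Π!·Σ² = 28/495  (sign +1)
combine: 4πI² = 297·5/99·28/495 = 28/33
take √, sign -1: I = -0.25984664
No selection rule forces the value: the integral is nonzero (none).

-0.259847 (none)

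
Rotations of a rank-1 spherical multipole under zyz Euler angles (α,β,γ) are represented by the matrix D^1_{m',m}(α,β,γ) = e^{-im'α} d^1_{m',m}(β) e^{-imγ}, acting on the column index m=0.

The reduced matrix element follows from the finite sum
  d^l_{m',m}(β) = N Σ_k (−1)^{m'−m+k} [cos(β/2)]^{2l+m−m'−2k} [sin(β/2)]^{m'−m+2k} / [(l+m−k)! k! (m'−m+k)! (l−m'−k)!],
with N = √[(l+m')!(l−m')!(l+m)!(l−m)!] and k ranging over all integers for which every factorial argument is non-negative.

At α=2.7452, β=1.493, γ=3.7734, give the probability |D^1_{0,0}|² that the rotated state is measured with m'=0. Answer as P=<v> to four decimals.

D^1_{0,0}(2.7452,1.4930,3.7734) = e^{-i·0·2.7452}·d^1_{0,0}(1.4930)·e^{-i·0·3.7734}. Compute d first:
With c≡cos(β/2)=0.734070 and s≡sin(β/2)=0.679074, N=[1·1·1·1]^{1/2}=1.000000
Admissible k: 0..1 (factorial args all ≥0)
  k=0: (−1)^0·1.0000/(1)·0.7341^2·0.6791^0 = +0.538859
  k=1: (−1)^1·1.0000/(1)·0.7341^0·0.6791^2 = -0.461141
d^1_{0,0}(1.4930) = +0.538859 -0.461141 = +0.077718
|D^1_{0,0}|² = |d^1_{0,0}(β)|² = (+0.077718)² = 0.006040 (the z-rotation phases have unit modulus)

P=0.0060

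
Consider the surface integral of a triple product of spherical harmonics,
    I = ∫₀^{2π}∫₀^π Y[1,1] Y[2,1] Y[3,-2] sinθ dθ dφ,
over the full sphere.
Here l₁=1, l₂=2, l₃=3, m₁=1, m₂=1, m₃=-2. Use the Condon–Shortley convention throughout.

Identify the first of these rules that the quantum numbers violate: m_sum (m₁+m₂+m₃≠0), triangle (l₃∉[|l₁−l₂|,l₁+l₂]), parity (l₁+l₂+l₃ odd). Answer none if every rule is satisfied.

none

m₁+m₂+m₃ = 1 + 1 − 2 = 0  ✓
triangle: |1−2|=1 ≤ l₃=3 ≤ 1+2=3  ✓
parity: l₁+l₂+l₃ = 6 is even  ✓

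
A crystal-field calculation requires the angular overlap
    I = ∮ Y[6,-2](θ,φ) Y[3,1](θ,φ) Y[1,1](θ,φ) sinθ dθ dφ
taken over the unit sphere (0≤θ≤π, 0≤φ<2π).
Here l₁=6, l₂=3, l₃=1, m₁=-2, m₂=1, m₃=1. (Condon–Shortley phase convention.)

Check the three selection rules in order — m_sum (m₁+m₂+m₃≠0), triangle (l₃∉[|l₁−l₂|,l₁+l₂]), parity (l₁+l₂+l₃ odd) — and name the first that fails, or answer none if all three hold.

triangle

azimuthal sum: -2 + 1 + 1 = 0  ✓
l₃ must lie in [3,9]; have l₃=1  ✗
L = 6 + 3 + 1 = 10 (even)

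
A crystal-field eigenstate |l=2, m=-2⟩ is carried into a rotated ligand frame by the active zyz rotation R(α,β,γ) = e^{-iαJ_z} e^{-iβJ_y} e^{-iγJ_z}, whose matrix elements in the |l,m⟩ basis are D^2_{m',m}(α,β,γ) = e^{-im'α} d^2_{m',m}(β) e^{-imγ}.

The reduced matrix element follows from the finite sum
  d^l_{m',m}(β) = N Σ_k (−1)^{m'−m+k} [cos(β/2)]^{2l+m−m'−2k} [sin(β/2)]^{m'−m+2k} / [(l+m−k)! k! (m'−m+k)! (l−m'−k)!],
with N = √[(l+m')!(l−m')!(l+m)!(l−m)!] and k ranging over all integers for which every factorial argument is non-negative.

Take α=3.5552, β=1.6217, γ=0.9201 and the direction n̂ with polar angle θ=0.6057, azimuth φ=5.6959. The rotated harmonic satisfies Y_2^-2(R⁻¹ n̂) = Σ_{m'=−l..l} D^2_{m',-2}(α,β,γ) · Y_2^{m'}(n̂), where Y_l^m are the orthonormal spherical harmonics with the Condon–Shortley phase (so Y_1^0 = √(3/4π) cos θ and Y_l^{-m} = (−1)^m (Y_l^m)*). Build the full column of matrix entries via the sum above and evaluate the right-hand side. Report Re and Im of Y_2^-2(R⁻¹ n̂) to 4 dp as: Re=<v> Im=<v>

Need the full column D^2_{m',-2} for m'=−2..2 at α=3.5552, β=1.6217, γ=0.9201.
cos(β/2)=0.688883, sin(β/2)=0.724873
d^2_{-2,-2}: single k=0 term ⇒ +0.225206;  D = -0.200359+0.102831i
d^2_{-1,-2}: single k=0 term ⇒ -0.473944;  D = -0.299121+0.367627i
d^2_{0,-2}: single k=0 term ⇒ +0.610787;  D = -0.162565+0.588756i
d^2_{1,-2}: single k=0 term ⇒ -0.524760;  D = +0.075410+0.519314i
d^2_{2,-2}: single k=0 term ⇒ +0.276088;  D = +0.146142+0.234238i
Y_2^{m'}(θ=0.6057,φ=5.6959) and Σ D·Y over m':
  (-0.2004+0.1028i)·(+0.0483+0.1155i)  (-0.2991+0.3676i)·(+0.3010+0.2004i)  (-0.1626+0.5888i)·(+0.3241+0.0000i)  (+0.0754+0.5193i)·(-0.3010+0.2004i)  (+0.1461+0.2342i)·(+0.0483-0.1155i)
Y_2^-2(R⁻¹ n̂) = -0.330572+0.076590i

Re=-0.3306 Im=0.0766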